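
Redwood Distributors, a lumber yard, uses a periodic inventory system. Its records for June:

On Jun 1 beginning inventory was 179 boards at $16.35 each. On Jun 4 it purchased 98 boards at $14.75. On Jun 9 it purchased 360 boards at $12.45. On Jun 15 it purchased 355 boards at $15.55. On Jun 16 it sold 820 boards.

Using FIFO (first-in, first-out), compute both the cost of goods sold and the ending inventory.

COGS = $11,699.80; ending inventory = $2,674.60

Jun 16, 820 sold [FIFO — oldest first]: 179 @ $16.35 + 98 @ $14.75 + 360 @ $12.45 + 183 @ $15.55 = $11,699.80
Ending inventory: 172 @ $15.55 = $2,674.60
Check: goods available $14,374.40 = COGS $11,699.80 + ending $2,674.60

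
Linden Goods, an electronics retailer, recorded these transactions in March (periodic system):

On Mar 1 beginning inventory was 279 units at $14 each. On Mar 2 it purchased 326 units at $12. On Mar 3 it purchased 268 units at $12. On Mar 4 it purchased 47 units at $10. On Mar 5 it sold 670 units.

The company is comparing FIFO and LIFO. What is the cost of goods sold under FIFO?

FIFO COGS: 279 @ $14 + 326 @ $12 + 65 @ $12 = $8,598
LIFO COGS: 47 @ $10 + 268 @ $12 + 326 @ $12 + 29 @ $14 = $8,004

COGS = $8,598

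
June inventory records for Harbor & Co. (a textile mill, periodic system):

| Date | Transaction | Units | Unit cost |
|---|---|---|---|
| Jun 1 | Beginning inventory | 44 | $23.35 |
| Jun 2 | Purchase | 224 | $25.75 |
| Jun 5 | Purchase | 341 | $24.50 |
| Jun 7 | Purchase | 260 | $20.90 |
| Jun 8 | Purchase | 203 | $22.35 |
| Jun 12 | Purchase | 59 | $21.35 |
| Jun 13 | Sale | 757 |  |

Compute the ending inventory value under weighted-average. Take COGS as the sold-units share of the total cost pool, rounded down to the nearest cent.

Ending inventory = $8,723.56

Jun 13, sell 757: 757/1131 × $26,380.60 → $17,657.04
Ending inventory (cost pool remaining) = $8,723.56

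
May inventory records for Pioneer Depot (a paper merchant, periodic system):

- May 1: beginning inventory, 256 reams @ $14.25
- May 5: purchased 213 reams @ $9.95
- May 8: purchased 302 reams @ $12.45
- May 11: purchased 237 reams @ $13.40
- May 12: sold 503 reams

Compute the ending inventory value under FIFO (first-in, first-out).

Ending inventory = $6,512.40

May 12, 503 sold [FIFO — oldest first]: 256 @ $14.25 + 213 @ $9.95 + 34 @ $12.45 = $6,190.65
Ending inventory: 268 @ $12.45 + 237 @ $13.40 = $6,512.40
Check: goods available $12,703.05 = COGS $6,190.65 + ending $6,512.40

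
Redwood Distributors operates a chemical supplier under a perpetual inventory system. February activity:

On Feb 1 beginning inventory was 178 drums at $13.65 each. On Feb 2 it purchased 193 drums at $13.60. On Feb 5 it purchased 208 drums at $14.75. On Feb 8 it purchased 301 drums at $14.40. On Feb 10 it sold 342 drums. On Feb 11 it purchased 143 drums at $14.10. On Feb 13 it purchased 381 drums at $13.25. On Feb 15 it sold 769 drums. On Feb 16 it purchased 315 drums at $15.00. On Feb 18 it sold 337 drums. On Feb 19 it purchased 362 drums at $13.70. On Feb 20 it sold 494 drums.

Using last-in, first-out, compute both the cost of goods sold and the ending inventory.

COGS = $27,308.50; ending inventory = $1,897.35

Feb 10, 342 sold [LIFO — newest first]: 301 @ $14.40 + 41 @ $14.75 = $4,939.15
Feb 15, 769 sold [LIFO — newest first]: 381 @ $13.25 + 143 @ $14.10 + 167 @ $14.75 + 78 @ $13.60 = $10,588.60
Feb 18, 337 sold [LIFO — newest first]: 315 @ $15.00 + 22 @ $13.60 = $5,024.20
Feb 20, 494 sold [LIFO — newest first]: 362 @ $13.70 + 93 @ $13.60 + 39 @ $13.65 = $6,756.55
Total COGS = $4,939.15 + $10,588.60 + $5,024.20 + $6,756.55 = $27,308.50
Ending inventory: 139 @ $13.65 = $1,897.35
Check: goods available $29,205.85 = COGS $27,308.50 + ending $1,897.35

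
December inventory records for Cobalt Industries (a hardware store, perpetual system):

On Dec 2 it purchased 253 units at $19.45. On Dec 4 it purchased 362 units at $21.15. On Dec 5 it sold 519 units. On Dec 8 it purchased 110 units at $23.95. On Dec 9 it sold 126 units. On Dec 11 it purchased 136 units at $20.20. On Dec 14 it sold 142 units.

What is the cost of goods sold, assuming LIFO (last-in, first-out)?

Dec 5, 519 sold [LIFO — newest first]: 362 @ $21.15 + 157 @ $19.45 = $10,709.95
Dec 9, 126 sold [LIFO — newest first]: 110 @ $23.95 + 16 @ $19.45 = $2,945.70
Dec 14, 142 sold [LIFO — newest first]: 136 @ $20.20 + 6 @ $19.45 = $2,863.90
Total COGS = $10,709.95 + $2,945.70 + $2,863.90 = $16,519.55
Ending inventory: 74 @ $19.45 = $1,439.30

COGS = $16,519.55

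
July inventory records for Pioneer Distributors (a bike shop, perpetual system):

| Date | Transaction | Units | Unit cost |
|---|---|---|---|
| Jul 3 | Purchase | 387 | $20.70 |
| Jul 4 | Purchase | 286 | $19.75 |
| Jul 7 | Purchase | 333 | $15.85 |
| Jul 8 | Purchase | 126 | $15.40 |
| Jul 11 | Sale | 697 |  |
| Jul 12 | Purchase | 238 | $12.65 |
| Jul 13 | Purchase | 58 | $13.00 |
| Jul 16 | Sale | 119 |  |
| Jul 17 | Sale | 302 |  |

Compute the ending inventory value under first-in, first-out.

Jul 11, 697 sold [FIFO — oldest first]: 387 @ $20.70 + 286 @ $19.75 + 24 @ $15.85 = $14,039.80
Jul 16, 119 sold [FIFO — oldest first]: 119 @ $15.85 = $1,886.15
Jul 17, 302 sold [FIFO — oldest first]: 190 @ $15.85 + 112 @ $15.40 = $4,736.30
Total COGS = $14,039.80 + $1,886.15 + $4,736.30 = $20,662.25
Ending inventory: 14 @ $15.40 + 238 @ $12.65 + 58 @ $13.00 = $3,980.30
Check: goods available $24,642.55 = COGS $20,662.25 + ending $3,980.30

Ending inventory = $3,980.30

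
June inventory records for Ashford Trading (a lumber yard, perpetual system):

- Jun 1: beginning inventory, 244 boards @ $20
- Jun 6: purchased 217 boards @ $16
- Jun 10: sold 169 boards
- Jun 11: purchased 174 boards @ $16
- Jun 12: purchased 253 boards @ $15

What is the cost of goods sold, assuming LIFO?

COGS = $2,704

Jun 10, 169 sold [LIFO — newest first]: 169 @ $16 = $2,704
Ending inventory: 244 @ $20 + 48 @ $16 + 174 @ $16 + 253 @ $15 = $12,227
Check: goods available $14,931 = COGS $2,704 + ending $12,227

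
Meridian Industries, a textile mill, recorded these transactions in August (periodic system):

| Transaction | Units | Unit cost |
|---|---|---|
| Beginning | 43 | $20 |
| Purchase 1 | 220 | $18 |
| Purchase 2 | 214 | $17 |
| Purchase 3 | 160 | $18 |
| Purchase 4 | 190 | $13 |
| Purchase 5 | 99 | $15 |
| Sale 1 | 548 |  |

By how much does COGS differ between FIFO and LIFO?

$1,218

FIFO COGS: 43 @ $20 + 220 @ $18 + 214 @ $17 + 71 @ $18 = $9,736
LIFO COGS: 99 @ $15 + 190 @ $13 + 160 @ $18 + 99 @ $17 = $8,518
Difference = |$9,736 − $8,518| = $1,218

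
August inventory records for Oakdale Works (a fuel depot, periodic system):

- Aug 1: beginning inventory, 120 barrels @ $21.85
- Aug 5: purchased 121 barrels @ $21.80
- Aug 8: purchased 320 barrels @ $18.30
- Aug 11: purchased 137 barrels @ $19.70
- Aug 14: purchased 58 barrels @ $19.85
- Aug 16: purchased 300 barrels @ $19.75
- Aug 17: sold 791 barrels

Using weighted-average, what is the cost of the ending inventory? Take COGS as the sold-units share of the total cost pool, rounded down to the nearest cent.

Aug 17, sell 791: 791/1056 × $20,891.00 → $15,648.46
Ending inventory (cost pool remaining) = $5,242.54

Ending inventory = $5,242.54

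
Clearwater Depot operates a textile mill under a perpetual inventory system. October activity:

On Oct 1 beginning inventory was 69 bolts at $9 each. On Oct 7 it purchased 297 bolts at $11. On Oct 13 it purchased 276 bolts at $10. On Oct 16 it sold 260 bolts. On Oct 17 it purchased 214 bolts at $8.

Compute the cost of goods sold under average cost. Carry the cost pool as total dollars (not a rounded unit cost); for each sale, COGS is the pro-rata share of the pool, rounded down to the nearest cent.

COGS = $2,692.33

After Oct 1: 69 on hand, pool $621.00 (≈ $9.0000 each)
After Oct 7: 366 on hand, pool $3,888.00 (≈ $10.6230 each)
After Oct 13: 642 on hand, pool $6,648.00 (≈ $10.3551 each)
Oct 16, sell 260: 260/642 × $6,648.00 → $2,692.33
After Oct 17: 596 on hand, pool $5,667.67 (≈ $9.5095 each)
Ending inventory (cost pool remaining) = $5,667.67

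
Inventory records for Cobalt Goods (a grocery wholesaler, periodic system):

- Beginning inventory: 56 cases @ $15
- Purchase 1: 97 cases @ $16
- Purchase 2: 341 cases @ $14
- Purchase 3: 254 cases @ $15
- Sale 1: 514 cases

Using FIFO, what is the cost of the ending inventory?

Ending inventory = $3,510

Sale 1 (514) [FIFO — oldest first]: 56 @ $15 + 97 @ $16 + 341 @ $14 + 20 @ $15 = $7,466
Ending inventory: 234 @ $15 = $3,510
Check: goods available $10,976 = COGS $7,466 + ending $3,510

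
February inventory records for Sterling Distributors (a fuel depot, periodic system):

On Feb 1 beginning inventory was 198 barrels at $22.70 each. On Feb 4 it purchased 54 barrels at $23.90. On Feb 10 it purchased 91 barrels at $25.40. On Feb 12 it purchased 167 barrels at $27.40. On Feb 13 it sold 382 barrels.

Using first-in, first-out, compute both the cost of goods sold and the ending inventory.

COGS = $9,165.20; ending inventory = $3,507.20

Feb 13, 382 sold [FIFO — oldest first]: 198 @ $22.70 + 54 @ $23.90 + 91 @ $25.40 + 39 @ $27.40 = $9,165.20
Ending inventory: 128 @ $27.40 = $3,507.20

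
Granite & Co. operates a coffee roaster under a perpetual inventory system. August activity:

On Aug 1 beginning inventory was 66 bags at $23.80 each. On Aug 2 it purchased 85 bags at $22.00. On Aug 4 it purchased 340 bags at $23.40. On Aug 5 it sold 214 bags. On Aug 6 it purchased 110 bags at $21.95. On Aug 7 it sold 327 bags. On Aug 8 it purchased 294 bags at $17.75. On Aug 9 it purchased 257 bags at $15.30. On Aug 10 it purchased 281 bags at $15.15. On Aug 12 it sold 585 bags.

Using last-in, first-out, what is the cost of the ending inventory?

Aug 5, 214 sold [LIFO — newest first]: 214 @ $23.40 = $5,007.60
Aug 7, 327 sold [LIFO — newest first]: 110 @ $21.95 + 126 @ $23.40 + 85 @ $22.00 + 6 @ $23.80 = $7,375.70
Aug 12, 585 sold [LIFO — newest first]: 281 @ $15.15 + 257 @ $15.30 + 47 @ $17.75 = $9,023.50
Total COGS = $5,007.60 + $7,375.70 + $9,023.50 = $21,406.80
Ending inventory: 60 @ $23.80 + 247 @ $17.75 = $5,812.25
Check: goods available $27,219.05 = COGS $21,406.80 + ending $5,812.25

Ending inventory = $5,812.25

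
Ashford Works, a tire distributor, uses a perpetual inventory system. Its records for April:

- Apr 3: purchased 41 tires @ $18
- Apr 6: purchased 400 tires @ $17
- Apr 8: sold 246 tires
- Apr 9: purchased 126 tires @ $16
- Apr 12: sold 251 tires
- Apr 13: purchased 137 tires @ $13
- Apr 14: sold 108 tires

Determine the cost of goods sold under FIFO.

COGS = $10,048

Apr 8, 246 sold [FIFO — oldest first]: 41 @ $18 + 205 @ $17 = $4,223
Apr 12, 251 sold [FIFO — oldest first]: 195 @ $17 + 56 @ $16 = $4,211
Apr 14, 108 sold [FIFO — oldest first]: 70 @ $16 + 38 @ $13 = $1,614
Total COGS = $4,223 + $4,211 + $1,614 = $10,048
Ending inventory: 99 @ $13 = $1,287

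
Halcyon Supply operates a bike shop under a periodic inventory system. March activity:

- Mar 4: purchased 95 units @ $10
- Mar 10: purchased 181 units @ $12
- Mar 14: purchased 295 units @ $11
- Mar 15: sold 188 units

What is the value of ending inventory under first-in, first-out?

Mar 15, 188 sold [FIFO — oldest first]: 95 @ $10 + 93 @ $12 = $2,066
Ending inventory: 88 @ $12 + 295 @ $11 = $4,301

Ending inventory = $4,301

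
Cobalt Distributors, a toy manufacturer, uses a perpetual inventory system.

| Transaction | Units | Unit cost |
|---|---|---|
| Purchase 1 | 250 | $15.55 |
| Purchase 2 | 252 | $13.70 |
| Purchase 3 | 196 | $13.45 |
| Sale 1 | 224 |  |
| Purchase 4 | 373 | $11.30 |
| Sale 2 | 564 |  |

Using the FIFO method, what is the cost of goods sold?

COGS = $10,993.10

Sale 1 (224) [FIFO — oldest first]: 224 @ $15.55 = $3,483.20
Sale 2 (564) [FIFO — oldest first]: 26 @ $15.55 + 252 @ $13.70 + 196 @ $13.45 + 90 @ $11.30 = $7,509.90
Total COGS = $3,483.20 + $7,509.90 = $10,993.10
Ending inventory: 283 @ $11.30 = $3,197.90
Check: goods available $14,191.00 = COGS $10,993.10 + ending $3,197.90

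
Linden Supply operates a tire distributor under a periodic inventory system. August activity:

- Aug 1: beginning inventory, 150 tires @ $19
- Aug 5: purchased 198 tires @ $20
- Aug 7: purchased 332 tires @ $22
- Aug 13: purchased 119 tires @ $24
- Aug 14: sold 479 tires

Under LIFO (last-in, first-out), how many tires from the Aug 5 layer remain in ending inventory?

170

Aug 14, 479 sold [LIFO — newest first]: 119 @ $24 + 332 @ $22 + 28 @ $20 = $10,720
Ending inventory: 150 @ $19 + 170 @ $20 = $6,250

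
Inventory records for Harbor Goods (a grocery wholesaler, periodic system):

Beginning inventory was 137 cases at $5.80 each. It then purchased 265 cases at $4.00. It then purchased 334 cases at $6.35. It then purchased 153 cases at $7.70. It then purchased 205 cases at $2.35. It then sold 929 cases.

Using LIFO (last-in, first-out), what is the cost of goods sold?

COGS = $4,728.75

Sale 1 (929) [LIFO — newest first]: 205 @ $2.35 + 153 @ $7.70 + 334 @ $6.35 + 237 @ $4.00 = $4,728.75
Ending inventory: 137 @ $5.80 + 28 @ $4.00 = $906.60
Check: goods available $5,635.35 = COGS $4,728.75 + ending $906.60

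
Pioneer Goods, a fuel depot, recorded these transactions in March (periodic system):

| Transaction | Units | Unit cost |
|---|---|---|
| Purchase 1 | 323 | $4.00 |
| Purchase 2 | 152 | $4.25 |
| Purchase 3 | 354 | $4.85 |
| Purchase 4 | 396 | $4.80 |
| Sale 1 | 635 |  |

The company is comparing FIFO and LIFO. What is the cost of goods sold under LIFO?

FIFO COGS: 323 @ $4.00 + 152 @ $4.25 + 160 @ $4.85 = $2,714.00
LIFO COGS: 396 @ $4.80 + 239 @ $4.85 = $3,059.95

COGS = $3,059.95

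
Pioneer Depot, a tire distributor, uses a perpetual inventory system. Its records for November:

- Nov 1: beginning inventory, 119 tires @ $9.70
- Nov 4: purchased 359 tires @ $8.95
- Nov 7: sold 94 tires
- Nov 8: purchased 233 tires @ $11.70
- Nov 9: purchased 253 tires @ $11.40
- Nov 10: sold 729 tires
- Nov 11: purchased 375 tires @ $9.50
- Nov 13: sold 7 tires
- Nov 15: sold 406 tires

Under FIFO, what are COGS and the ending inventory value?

COGS = $12,561.65; ending inventory = $978.50

Nov 7, 94 sold [FIFO — oldest first]: 94 @ $9.70 = $911.80
Nov 10, 729 sold [FIFO — oldest first]: 25 @ $9.70 + 359 @ $8.95 + 233 @ $11.70 + 112 @ $11.40 = $7,458.45
Nov 13, 7 sold [FIFO — oldest first]: 7 @ $11.40 = $79.80
Nov 15, 406 sold [FIFO — oldest first]: 134 @ $11.40 + 272 @ $9.50 = $4,111.60
Total COGS = $911.80 + $7,458.45 + $79.80 + $4,111.60 = $12,561.65
Ending inventory: 103 @ $9.50 = $978.50
Check: goods available $13,540.15 = COGS $12,561.65 + ending $978.50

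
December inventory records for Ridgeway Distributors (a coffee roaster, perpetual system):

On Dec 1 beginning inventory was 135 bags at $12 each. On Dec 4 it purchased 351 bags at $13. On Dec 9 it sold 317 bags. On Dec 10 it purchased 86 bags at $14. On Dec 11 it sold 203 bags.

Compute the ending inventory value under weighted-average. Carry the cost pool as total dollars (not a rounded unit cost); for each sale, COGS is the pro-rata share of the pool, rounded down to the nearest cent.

Ending inventory = $683.97

After Dec 1: 135 on hand, pool $1,620.00 (≈ $12.0000 each)
After Dec 4: 486 on hand, pool $6,183.00 (≈ $12.7222 each)
Dec 9, sell 317: 317/486 × $6,183.00 → $4,032.94
After Dec 10: 255 on hand, pool $3,354.06 (≈ $13.1532 each)
Dec 11, sell 203: 203/255 × $3,354.06 → $2,670.09
Total COGS = $4,032.94 + $2,670.09 = $6,703.03
Ending inventory (cost pool remaining) = $683.97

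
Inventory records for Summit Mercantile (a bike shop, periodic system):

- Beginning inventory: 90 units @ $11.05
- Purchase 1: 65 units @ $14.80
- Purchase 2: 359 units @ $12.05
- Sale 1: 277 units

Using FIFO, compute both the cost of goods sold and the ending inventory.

Sale 1 (277) [FIFO — oldest first]: 90 @ $11.05 + 65 @ $14.80 + 122 @ $12.05 = $3,426.60
Ending inventory: 237 @ $12.05 = $2,855.85

COGS = $3,426.60; ending inventory = $2,855.85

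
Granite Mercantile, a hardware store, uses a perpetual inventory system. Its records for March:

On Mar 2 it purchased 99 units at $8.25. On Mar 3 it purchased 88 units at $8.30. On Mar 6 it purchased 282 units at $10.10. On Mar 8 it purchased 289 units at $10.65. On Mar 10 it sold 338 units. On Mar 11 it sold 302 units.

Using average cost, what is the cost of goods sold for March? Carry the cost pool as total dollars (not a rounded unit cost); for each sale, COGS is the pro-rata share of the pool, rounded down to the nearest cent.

COGS = $6,309.82

After Mar 2: 99 on hand, pool $816.75 (≈ $8.2500 each)
After Mar 3: 187 on hand, pool $1,547.15 (≈ $8.2735 each)
After Mar 6: 469 on hand, pool $4,395.35 (≈ $9.3717 each)
After Mar 8: 758 on hand, pool $7,473.20 (≈ $9.8591 each)
Mar 10, sell 338: 338/758 × $7,473.20 → $3,332.37
Mar 11, sell 302: 302/420 × $4,140.83 → $2,977.45
Total COGS = $3,332.37 + $2,977.45 = $6,309.82
Ending inventory (cost pool remaining) = $1,163.38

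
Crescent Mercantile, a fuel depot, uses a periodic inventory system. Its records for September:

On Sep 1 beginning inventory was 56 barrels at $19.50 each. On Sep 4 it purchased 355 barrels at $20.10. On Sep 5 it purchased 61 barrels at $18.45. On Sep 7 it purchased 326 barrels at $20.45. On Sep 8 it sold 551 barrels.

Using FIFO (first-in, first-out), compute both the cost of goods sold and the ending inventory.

Sep 8, 551 sold [FIFO — oldest first]: 56 @ $19.50 + 355 @ $20.10 + 61 @ $18.45 + 79 @ $20.45 = $10,968.50
Ending inventory: 247 @ $20.45 = $5,051.15

COGS = $10,968.50; ending inventory = $5,051.15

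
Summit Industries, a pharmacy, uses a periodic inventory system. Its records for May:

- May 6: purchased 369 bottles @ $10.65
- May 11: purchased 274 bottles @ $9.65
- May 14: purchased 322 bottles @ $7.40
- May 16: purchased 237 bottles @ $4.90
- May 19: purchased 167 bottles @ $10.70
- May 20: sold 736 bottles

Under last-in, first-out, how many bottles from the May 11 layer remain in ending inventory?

May 20, 736 sold [LIFO — newest first]: 167 @ $10.70 + 237 @ $4.90 + 322 @ $7.40 + 10 @ $9.65 = $5,427.50
Ending inventory: 369 @ $10.65 + 264 @ $9.65 = $6,477.45
Check: goods available $11,904.95 = COGS $5,427.50 + ending $6,477.45

264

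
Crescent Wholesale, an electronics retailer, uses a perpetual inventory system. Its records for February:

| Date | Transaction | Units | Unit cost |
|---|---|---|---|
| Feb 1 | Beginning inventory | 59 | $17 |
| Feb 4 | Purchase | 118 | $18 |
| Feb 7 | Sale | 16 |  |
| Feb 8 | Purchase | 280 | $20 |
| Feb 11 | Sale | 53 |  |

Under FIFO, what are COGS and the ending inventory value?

COGS = $1,183; ending inventory = $7,544

Feb 7, 16 sold [FIFO — oldest first]: 16 @ $17 = $272
Feb 11, 53 sold [FIFO — oldest first]: 43 @ $17 + 10 @ $18 = $911
Total COGS = $272 + $911 = $1,183
Ending inventory: 108 @ $18 + 280 @ $20 = $7,544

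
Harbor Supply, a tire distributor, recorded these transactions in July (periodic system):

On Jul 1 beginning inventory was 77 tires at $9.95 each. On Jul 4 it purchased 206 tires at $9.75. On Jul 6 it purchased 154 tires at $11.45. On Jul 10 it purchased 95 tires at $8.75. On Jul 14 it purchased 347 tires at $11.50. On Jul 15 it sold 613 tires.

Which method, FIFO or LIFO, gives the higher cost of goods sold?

FIFO COGS: 77 @ $9.95 + 206 @ $9.75 + 154 @ $11.45 + 95 @ $8.75 + 81 @ $11.50 = $6,300.70
LIFO COGS: 347 @ $11.50 + 95 @ $8.75 + 154 @ $11.45 + 17 @ $9.75 = $6,750.80

LIFO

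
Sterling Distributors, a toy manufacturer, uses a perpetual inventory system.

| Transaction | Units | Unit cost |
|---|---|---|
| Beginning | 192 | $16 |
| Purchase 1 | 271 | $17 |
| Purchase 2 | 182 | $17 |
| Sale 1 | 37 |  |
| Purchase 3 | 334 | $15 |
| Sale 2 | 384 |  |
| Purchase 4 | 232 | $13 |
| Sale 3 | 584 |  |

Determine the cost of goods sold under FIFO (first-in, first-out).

Sale 1 (37) [FIFO — oldest first]: 37 @ $16 = $592
Sale 2 (384) [FIFO — oldest first]: 155 @ $16 + 229 @ $17 = $6,373
Sale 3 (584) [FIFO — oldest first]: 42 @ $17 + 182 @ $17 + 334 @ $15 + 26 @ $13 = $9,156
Total COGS = $592 + $6,373 + $9,156 = $16,121
Ending inventory: 206 @ $13 = $2,678
Check: goods available $18,799 = COGS $16,121 + ending $2,678

COGS = $16,121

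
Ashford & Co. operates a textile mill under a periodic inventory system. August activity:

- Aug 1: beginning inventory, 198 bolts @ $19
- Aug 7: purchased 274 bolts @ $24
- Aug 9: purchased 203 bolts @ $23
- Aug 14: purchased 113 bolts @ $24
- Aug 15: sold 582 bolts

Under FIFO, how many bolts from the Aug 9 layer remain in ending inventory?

93

Aug 15, 582 sold [FIFO — oldest first]: 198 @ $19 + 274 @ $24 + 110 @ $23 = $12,868
Ending inventory: 93 @ $23 + 113 @ $24 = $4,851
Check: goods available $17,719 = COGS $12,868 + ending $4,851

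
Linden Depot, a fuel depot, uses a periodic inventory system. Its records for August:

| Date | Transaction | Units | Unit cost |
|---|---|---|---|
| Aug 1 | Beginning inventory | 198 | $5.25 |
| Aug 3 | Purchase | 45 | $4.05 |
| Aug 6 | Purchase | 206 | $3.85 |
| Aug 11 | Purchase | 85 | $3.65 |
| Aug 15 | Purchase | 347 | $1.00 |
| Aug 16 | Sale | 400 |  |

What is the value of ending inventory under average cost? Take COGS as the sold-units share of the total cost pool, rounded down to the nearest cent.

Aug 16, sell 400: 400/881 × $2,672.10 → $1,213.21
Ending inventory (cost pool remaining) = $1,458.89

Ending inventory = $1,458.89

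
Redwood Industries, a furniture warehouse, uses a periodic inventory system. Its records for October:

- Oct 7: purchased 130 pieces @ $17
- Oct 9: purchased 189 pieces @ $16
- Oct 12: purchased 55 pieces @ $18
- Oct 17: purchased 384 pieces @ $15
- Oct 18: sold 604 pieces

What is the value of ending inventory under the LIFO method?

Oct 18, 604 sold [LIFO — newest first]: 384 @ $15 + 55 @ $18 + 165 @ $16 = $9,390
Ending inventory: 130 @ $17 + 24 @ $16 = $2,594

Ending inventory = $2,594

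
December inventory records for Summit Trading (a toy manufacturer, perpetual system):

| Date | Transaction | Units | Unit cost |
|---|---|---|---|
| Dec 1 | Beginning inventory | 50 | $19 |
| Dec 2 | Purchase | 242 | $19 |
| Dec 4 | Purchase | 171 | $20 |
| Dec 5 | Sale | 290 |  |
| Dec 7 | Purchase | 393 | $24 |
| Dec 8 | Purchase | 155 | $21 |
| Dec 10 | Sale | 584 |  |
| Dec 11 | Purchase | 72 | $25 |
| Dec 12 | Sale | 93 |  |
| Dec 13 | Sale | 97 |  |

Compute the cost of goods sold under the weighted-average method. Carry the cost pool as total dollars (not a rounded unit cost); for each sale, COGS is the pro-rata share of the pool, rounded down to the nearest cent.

After Dec 1: 50 on hand, pool $950.00 (≈ $19.0000 each)
After Dec 2: 292 on hand, pool $5,548.00 (≈ $19.0000 each)
After Dec 4: 463 on hand, pool $8,968.00 (≈ $19.3693 each)
Dec 5, sell 290: 290/463 × $8,968.00 → $5,617.10
After Dec 7: 566 on hand, pool $12,782.90 (≈ $22.5846 each)
After Dec 8: 721 on hand, pool $16,037.90 (≈ $22.2440 each)
Dec 10, sell 584: 584/721 × $16,037.90 → $12,990.47
After Dec 11: 209 on hand, pool $4,847.43 (≈ $23.1934 each)
Dec 12, sell 93: 93/209 × $4,847.43 → $2,156.99
Dec 13, sell 97: 97/116 × $2,690.44 → $2,249.76
Total COGS = $5,617.10 + $12,990.47 + $2,156.99 + $2,249.76 = $23,014.32
Ending inventory (cost pool remaining) = $440.68

COGS = $23,014.32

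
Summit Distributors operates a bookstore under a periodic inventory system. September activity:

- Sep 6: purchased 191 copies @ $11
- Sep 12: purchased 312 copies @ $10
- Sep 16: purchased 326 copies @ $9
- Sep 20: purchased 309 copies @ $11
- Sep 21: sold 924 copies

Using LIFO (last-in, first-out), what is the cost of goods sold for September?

COGS = $9,223

Sep 21, 924 sold [LIFO — newest first]: 309 @ $11 + 326 @ $9 + 289 @ $10 = $9,223
Ending inventory: 191 @ $11 + 23 @ $10 = $2,331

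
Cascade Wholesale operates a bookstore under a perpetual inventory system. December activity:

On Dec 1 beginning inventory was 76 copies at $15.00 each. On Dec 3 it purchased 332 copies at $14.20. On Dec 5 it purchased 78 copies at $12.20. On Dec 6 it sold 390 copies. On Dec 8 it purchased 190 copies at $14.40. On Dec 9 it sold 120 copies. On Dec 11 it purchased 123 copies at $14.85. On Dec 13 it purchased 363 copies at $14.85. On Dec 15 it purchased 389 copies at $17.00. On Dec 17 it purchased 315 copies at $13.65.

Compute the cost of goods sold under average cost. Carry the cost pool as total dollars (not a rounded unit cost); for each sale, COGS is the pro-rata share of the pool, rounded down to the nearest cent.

COGS = $7,173.65

After Dec 1: 76 on hand, pool $1,140.00 (≈ $15.0000 each)
After Dec 3: 408 on hand, pool $5,854.40 (≈ $14.3490 each)
After Dec 5: 486 on hand, pool $6,806.00 (≈ $14.0041 each)
Dec 6, sell 390: 390/486 × $6,806.00 → $5,461.60
After Dec 8: 286 on hand, pool $4,080.40 (≈ $14.2671 each)
Dec 9, sell 120: 120/286 × $4,080.40 → $1,712.05
After Dec 11: 289 on hand, pool $4,194.90 (≈ $14.5152 each)
After Dec 13: 652 on hand, pool $9,585.45 (≈ $14.7016 each)
After Dec 15: 1041 on hand, pool $16,198.45 (≈ $15.5605 each)
After Dec 17: 1356 on hand, pool $20,498.20 (≈ $15.1167 each)
Total COGS = $5,461.60 + $1,712.05 = $7,173.65
Ending inventory (cost pool remaining) = $20,498.20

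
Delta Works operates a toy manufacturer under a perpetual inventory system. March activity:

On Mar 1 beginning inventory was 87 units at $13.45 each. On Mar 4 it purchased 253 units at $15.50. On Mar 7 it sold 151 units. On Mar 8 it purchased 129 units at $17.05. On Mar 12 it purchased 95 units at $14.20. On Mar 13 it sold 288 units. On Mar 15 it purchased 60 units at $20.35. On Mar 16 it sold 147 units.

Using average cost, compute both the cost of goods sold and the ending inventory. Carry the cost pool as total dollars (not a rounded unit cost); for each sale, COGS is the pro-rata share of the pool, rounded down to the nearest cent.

COGS = $9,213.73; ending inventory = $647.37

After Mar 1: 87 on hand, pool $1,170.15 (≈ $13.4500 each)
After Mar 4: 340 on hand, pool $5,091.65 (≈ $14.9754 each)
Mar 7, sell 151: 151/340 × $5,091.65 → $2,261.29
After Mar 8: 318 on hand, pool $5,029.81 (≈ $15.8170 each)
After Mar 12: 413 on hand, pool $6,378.81 (≈ $15.4451 each)
Mar 13, sell 288: 288/413 × $6,378.81 → $4,448.17
After Mar 15: 185 on hand, pool $3,151.64 (≈ $17.0359 each)
Mar 16, sell 147: 147/185 × $3,151.64 → $2,504.27
Total COGS = $2,261.29 + $4,448.17 + $2,504.27 = $9,213.73
Ending inventory (cost pool remaining) = $647.37
Check: goods available $9,861.10 = COGS $9,213.73 + ending $647.37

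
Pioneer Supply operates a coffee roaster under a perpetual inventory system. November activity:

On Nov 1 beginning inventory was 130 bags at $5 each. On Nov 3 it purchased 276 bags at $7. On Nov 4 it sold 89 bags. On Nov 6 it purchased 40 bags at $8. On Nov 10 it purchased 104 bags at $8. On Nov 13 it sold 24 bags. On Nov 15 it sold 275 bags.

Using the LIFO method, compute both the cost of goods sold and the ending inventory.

COGS = $2,860; ending inventory = $874

Nov 4, 89 sold [LIFO — newest first]: 89 @ $7 = $623
Nov 13, 24 sold [LIFO — newest first]: 24 @ $8 = $192
Nov 15, 275 sold [LIFO — newest first]: 80 @ $8 + 40 @ $8 + 155 @ $7 = $2,045
Total COGS = $623 + $192 + $2,045 = $2,860
Ending inventory: 130 @ $5 + 32 @ $7 = $874
Check: goods available $3,734 = COGS $2,860 + ending $874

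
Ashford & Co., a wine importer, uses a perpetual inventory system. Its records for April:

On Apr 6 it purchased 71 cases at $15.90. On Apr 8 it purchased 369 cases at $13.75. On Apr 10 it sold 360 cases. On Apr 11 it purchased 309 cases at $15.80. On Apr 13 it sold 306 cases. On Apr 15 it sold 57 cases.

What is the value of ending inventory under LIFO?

Apr 10, 360 sold [LIFO — newest first]: 360 @ $13.75 = $4,950.00
Apr 13, 306 sold [LIFO — newest first]: 306 @ $15.80 = $4,834.80
Apr 15, 57 sold [LIFO — newest first]: 3 @ $15.80 + 9 @ $13.75 + 45 @ $15.90 = $886.65
Total COGS = $4,950.00 + $4,834.80 + $886.65 = $10,671.45
Ending inventory: 26 @ $15.90 = $413.40
Check: goods available $11,084.85 = COGS $10,671.45 + ending $413.40

Ending inventory = $413.40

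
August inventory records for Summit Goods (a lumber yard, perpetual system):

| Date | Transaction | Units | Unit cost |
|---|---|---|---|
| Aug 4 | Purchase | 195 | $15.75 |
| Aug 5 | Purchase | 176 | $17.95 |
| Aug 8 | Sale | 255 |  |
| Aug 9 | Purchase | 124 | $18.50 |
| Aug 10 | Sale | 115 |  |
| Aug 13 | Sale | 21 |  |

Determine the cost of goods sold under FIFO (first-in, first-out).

Aug 8, 255 sold [FIFO — oldest first]: 195 @ $15.75 + 60 @ $17.95 = $4,148.25
Aug 10, 115 sold [FIFO — oldest first]: 115 @ $17.95 = $2,064.25
Aug 13, 21 sold [FIFO — oldest first]: 1 @ $17.95 + 20 @ $18.50 = $387.95
Total COGS = $4,148.25 + $2,064.25 + $387.95 = $6,600.45
Ending inventory: 104 @ $18.50 = $1,924.00
Check: goods available $8,524.45 = COGS $6,600.45 + ending $1,924.00

COGS = $6,600.45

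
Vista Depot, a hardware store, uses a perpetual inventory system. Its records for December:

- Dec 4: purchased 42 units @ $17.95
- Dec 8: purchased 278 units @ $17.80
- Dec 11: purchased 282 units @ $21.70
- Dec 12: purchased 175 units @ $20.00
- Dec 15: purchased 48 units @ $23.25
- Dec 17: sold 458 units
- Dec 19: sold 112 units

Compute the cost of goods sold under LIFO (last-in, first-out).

COGS = $11,892.40

Dec 17, 458 sold [LIFO — newest first]: 48 @ $23.25 + 175 @ $20.00 + 235 @ $21.70 = $9,715.50
Dec 19, 112 sold [LIFO — newest first]: 47 @ $21.70 + 65 @ $17.80 = $2,176.90
Total COGS = $9,715.50 + $2,176.90 = $11,892.40
Ending inventory: 42 @ $17.95 + 213 @ $17.80 = $4,545.30
Check: goods available $16,437.70 = COGS $11,892.40 + ending $4,545.30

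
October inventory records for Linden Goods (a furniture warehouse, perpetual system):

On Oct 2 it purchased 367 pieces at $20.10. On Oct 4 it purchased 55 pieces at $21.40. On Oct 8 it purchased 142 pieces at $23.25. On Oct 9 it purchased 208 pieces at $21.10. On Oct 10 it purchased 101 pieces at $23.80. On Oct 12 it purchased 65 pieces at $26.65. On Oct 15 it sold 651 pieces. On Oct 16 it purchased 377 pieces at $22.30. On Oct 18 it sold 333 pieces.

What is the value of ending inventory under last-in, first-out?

Oct 15, 651 sold [LIFO — newest first]: 65 @ $26.65 + 101 @ $23.80 + 208 @ $21.10 + 142 @ $23.25 + 55 @ $21.40 + 80 @ $20.10 = $14,611.35
Oct 18, 333 sold [LIFO — newest first]: 333 @ $22.30 = $7,425.90
Total COGS = $14,611.35 + $7,425.90 = $22,037.25
Ending inventory: 287 @ $20.10 + 44 @ $22.30 = $6,749.90
Check: goods available $28,787.15 = COGS $22,037.25 + ending $6,749.90

Ending inventory = $6,749.90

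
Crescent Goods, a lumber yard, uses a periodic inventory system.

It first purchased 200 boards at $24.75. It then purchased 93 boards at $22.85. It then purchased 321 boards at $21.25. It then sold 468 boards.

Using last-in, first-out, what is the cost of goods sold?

COGS = $10,282.80

Sale 1 (468) [LIFO — newest first]: 321 @ $21.25 + 93 @ $22.85 + 54 @ $24.75 = $10,282.80
Ending inventory: 146 @ $24.75 = $3,613.50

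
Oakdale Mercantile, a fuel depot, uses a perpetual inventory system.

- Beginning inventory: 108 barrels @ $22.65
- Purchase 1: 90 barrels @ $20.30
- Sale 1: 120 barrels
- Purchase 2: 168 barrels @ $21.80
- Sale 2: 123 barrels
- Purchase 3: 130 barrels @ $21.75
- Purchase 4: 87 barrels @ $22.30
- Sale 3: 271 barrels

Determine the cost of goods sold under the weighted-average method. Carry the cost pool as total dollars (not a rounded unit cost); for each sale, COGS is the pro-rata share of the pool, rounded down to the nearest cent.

After Beginning: 108 on hand, pool $2,446.20 (≈ $22.6500 each)
After Purchase 1: 198 on hand, pool $4,273.20 (≈ $21.5818 each)
Sale 1, sell 120: 120/198 × $4,273.20 → $2,589.81
After Purchase 2: 246 on hand, pool $5,345.79 (≈ $21.7309 each)
Sale 2, sell 123: 123/246 × $5,345.79 → $2,672.89
After Purchase 3: 253 on hand, pool $5,500.40 (≈ $21.7407 each)
After Purchase 4: 340 on hand, pool $7,440.50 (≈ $21.8838 each)
Sale 3, sell 271: 271/340 × $7,440.50 → $5,930.51
Total COGS = $2,589.81 + $2,672.89 + $5,930.51 = $11,193.21
Ending inventory (cost pool remaining) = $1,509.99

COGS = $11,193.21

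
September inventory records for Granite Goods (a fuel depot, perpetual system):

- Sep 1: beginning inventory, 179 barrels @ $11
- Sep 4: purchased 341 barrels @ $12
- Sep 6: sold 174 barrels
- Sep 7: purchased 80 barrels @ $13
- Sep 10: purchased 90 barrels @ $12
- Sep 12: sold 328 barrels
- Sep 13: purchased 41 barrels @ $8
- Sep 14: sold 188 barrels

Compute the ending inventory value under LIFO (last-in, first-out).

Ending inventory = $451

Sep 6, 174 sold [LIFO — newest first]: 174 @ $12 = $2,088
Sep 12, 328 sold [LIFO — newest first]: 90 @ $12 + 80 @ $13 + 158 @ $12 = $4,016
Sep 14, 188 sold [LIFO — newest first]: 41 @ $8 + 9 @ $12 + 138 @ $11 = $1,954
Total COGS = $2,088 + $4,016 + $1,954 = $8,058
Ending inventory: 41 @ $11 = $451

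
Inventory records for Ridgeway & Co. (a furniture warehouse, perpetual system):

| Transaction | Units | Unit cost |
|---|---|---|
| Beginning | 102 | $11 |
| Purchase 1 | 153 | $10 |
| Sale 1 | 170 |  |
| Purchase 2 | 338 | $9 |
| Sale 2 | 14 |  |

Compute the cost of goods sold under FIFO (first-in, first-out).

COGS = $1,942

Sale 1 (170) [FIFO — oldest first]: 102 @ $11 + 68 @ $10 = $1,802
Sale 2 (14) [FIFO — oldest first]: 14 @ $10 = $140
Total COGS = $1,802 + $140 = $1,942
Ending inventory: 71 @ $10 + 338 @ $9 = $3,752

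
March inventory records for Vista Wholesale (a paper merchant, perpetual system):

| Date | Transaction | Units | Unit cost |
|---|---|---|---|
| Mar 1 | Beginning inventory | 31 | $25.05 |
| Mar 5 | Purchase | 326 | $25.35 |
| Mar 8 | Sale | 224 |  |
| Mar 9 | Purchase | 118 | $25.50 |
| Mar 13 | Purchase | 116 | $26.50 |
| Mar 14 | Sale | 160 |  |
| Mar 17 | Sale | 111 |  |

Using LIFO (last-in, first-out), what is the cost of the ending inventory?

Ending inventory = $2,424.30

Mar 8, 224 sold [LIFO — newest first]: 224 @ $25.35 = $5,678.40
Mar 14, 160 sold [LIFO — newest first]: 116 @ $26.50 + 44 @ $25.50 = $4,196.00
Mar 17, 111 sold [LIFO — newest first]: 74 @ $25.50 + 37 @ $25.35 = $2,824.95
Total COGS = $5,678.40 + $4,196.00 + $2,824.95 = $12,699.35
Ending inventory: 31 @ $25.05 + 65 @ $25.35 = $2,424.30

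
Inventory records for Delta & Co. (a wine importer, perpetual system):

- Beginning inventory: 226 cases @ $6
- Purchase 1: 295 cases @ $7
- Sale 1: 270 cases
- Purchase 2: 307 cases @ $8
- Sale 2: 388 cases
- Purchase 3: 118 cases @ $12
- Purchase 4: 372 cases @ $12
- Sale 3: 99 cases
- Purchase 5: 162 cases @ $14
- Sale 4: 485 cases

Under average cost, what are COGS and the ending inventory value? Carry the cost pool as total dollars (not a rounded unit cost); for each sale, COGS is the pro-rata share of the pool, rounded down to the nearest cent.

After Beginning: 226 on hand, pool $1,356.00 (≈ $6.0000 each)
After Purchase 1: 521 on hand, pool $3,421.00 (≈ $6.5662 each)
Sale 1, sell 270: 270/521 × $3,421.00 → $1,772.87
After Purchase 2: 558 on hand, pool $4,104.13 (≈ $7.3551 each)
Sale 2, sell 388: 388/558 × $4,104.13 → $2,853.76
After Purchase 3: 288 on hand, pool $2,666.37 (≈ $9.2582 each)
After Purchase 4: 660 on hand, pool $7,130.37 (≈ $10.8036 each)
Sale 3, sell 99: 99/660 × $7,130.37 → $1,069.55
After Purchase 5: 723 on hand, pool $8,328.82 (≈ $11.5198 each)
Sale 4, sell 485: 485/723 × $8,328.82 → $5,587.10
Total COGS = $1,772.87 + $2,853.76 + $1,069.55 + $5,587.10 = $11,283.28
Ending inventory (cost pool remaining) = $2,741.72
Check: goods available $14,025.00 = COGS $11,283.28 + ending $2,741.72

COGS = $11,283.28; ending inventory = $2,741.72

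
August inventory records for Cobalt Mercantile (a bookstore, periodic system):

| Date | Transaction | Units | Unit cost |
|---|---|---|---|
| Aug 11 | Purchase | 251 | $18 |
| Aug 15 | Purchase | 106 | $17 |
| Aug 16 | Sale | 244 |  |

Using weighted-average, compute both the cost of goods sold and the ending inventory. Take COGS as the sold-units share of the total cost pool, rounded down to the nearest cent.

COGS = $4,319.55; ending inventory = $2,000.45

Aug 16, sell 244: 244/357 × $6,320.00 → $4,319.55
Ending inventory (cost pool remaining) = $2,000.45
Check: goods available $6,320.00 = COGS $4,319.55 + ending $2,000.45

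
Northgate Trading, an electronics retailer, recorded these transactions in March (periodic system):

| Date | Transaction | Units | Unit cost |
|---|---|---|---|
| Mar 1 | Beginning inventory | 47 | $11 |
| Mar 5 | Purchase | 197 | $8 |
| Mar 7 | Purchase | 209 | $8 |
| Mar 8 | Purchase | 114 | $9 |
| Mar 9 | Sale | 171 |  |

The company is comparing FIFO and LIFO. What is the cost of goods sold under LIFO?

FIFO COGS: 47 @ $11 + 124 @ $8 = $1,509
LIFO COGS: 114 @ $9 + 57 @ $8 = $1,482

COGS = $1,482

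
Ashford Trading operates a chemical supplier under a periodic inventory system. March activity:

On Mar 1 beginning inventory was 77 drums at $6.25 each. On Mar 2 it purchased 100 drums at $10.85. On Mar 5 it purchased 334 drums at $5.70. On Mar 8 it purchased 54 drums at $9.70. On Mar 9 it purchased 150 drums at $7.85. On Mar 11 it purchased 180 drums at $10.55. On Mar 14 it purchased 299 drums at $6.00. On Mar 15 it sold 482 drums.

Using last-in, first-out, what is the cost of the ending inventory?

Ending inventory = $5,147.80

Mar 15, 482 sold [LIFO — newest first]: 299 @ $6.00 + 180 @ $10.55 + 3 @ $7.85 = $3,716.55
Ending inventory: 77 @ $6.25 + 100 @ $10.85 + 334 @ $5.70 + 54 @ $9.70 + 147 @ $7.85 = $5,147.80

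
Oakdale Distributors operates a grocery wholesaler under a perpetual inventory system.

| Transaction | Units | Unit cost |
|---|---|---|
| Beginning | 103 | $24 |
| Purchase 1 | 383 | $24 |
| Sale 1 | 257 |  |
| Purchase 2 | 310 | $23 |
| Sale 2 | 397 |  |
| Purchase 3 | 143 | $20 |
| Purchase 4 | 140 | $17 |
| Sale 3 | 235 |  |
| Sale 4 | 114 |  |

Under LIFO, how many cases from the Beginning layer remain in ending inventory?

76

Sale 1 (257) [LIFO — newest first]: 257 @ $24 = $6,168
Sale 2 (397) [LIFO — newest first]: 310 @ $23 + 87 @ $24 = $9,218
Sale 3 (235) [LIFO — newest first]: 140 @ $17 + 95 @ $20 = $4,280
Sale 4 (114) [LIFO — newest first]: 48 @ $20 + 39 @ $24 + 27 @ $24 = $2,544
Total COGS = $6,168 + $9,218 + $4,280 + $2,544 = $22,210
Ending inventory: 76 @ $24 = $1,824
Check: goods available $24,034 = COGS $22,210 + ending $1,824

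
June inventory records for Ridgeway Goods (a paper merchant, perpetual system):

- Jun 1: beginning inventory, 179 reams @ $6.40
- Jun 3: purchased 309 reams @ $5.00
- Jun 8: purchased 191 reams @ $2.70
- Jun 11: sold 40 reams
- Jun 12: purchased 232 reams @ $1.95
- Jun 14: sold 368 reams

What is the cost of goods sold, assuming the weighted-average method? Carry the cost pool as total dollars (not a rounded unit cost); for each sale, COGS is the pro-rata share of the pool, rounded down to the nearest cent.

COGS = $1,654.88

After Jun 1: 179 on hand, pool $1,145.60 (≈ $6.4000 each)
After Jun 3: 488 on hand, pool $2,690.60 (≈ $5.5135 each)
After Jun 8: 679 on hand, pool $3,206.30 (≈ $4.7221 each)
Jun 11, sell 40: 40/679 × $3,206.30 → $188.88
After Jun 12: 871 on hand, pool $3,469.82 (≈ $3.9837 each)
Jun 14, sell 368: 368/871 × $3,469.82 → $1,466.00
Total COGS = $188.88 + $1,466.00 = $1,654.88
Ending inventory (cost pool remaining) = $2,003.82
Check: goods available $3,658.70 = COGS $1,654.88 + ending $2,003.82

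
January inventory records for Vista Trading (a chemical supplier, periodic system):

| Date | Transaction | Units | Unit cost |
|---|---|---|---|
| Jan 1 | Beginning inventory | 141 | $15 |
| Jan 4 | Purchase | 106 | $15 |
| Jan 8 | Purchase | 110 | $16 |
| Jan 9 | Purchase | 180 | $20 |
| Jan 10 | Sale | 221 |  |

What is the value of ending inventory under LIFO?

Jan 10, 221 sold [LIFO — newest first]: 180 @ $20 + 41 @ $16 = $4,256
Ending inventory: 141 @ $15 + 106 @ $15 + 69 @ $16 = $4,809

Ending inventory = $4,809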